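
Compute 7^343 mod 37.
Using Fermat: 7^{36} ≡ 1 (mod 37). 343 ≡ 19 (mod 36). So 7^{343} ≡ 7^{19} ≡ 7 (mod 37)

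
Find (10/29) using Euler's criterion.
(10/29) = 10^{14} mod 29 = -1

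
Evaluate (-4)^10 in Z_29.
By repeated squaring (mod 29): (-4)^{1}≡25, (-4)^{2}≡16, (-4)^{4}≡24, (-4)^{8}≡25. Then (-4)^{10} = (-4)^{8+2} ≡ 25 × 16 ≡ 23 (mod 29)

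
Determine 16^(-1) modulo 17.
Since 17 is prime, by Fermat 16^(-1) ≡ 16^{15} ≡ 16 (mod 17). Verify: 16 × 16 = 256 ≡ 1 (mod 17)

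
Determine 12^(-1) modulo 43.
Since 43 is prime, by Fermat 12^(-1) ≡ 12^{41} ≡ 18 mod 43. Verify: 12 × 18 = 216 ≡ 1 mod 43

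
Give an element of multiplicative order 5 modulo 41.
10 has order 5 mod 41 since 10^{5} ≡ 1 mod 41 and no smaller power works.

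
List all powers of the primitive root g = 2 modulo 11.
2^1, 2^2, ..., 2^{10} mod 11: [2, 4, 8, 5, 10, 9, 7, 3, 6, 1]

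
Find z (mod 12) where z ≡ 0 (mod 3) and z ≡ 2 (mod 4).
M = 3 × 4 = 12. M₁ = 4, y₁ ≡ 1 (mod 3). M₂ = 3, y₂ ≡ 3 (mod 4). z = 0×4×1 + 2×3×3 ≡ 6 (mod 12)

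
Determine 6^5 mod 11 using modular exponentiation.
By repeated squaring (mod 11): 6^{1}≡6, 6^{2}≡3, 6^{4}≡9. Then 6^{5} = 6^{4+1} ≡ 9 × 6 ≡ 10 (mod 11)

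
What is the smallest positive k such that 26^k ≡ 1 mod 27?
Powers of 26 mod 27: 26^1≡26, 26^2≡1. So the order of 26 is 2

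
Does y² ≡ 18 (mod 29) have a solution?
By Euler's criterion: 18^{14} ≡ 28 (mod 29). Since this equals -1 (≡ 28), 18 is not a QR.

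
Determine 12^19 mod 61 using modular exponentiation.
By repeated squaring (mod 61): 12^{1}≡12, 12^{2}≡22, 12^{4}≡57, 12^{8}≡16, 12^{16}≡12. Then 12^{19} = 12^{16+2+1} ≡ 12 × 22 × 12 ≡ 57 (mod 61)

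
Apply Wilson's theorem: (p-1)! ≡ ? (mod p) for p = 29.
By Wilson's theorem, (28)! ≡ -1 ≡ 28 mod 29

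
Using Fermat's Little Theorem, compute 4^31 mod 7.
By Fermat: 4^{6} ≡ 1 mod 7. 31 = 5×6 + 1. So 4^{31} ≡ 4^{1} ≡ 4 mod 7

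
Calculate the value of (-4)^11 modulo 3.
Using Fermat: (-4)^{2} ≡ 1 (mod 3). 11 ≡ 1 (mod 2). So (-4)^{11} ≡ (-4)^{1} ≡ 2 (mod 3)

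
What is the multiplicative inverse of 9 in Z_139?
Since 139 is prime, by Fermat 9^(-1) ≡ 9^{137} ≡ 31 (mod 139). Verify: 9 × 31 = 279 ≡ 1 (mod 139)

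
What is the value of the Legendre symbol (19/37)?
(19/37) = 19^{18} mod 37 = -1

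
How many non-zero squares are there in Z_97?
For prime 97, there are (p-1)/2 = (97-1)/2 = 48 quadratic residues (excluding 0).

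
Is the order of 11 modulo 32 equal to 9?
Powers of 11 mod 32: 11^1≡11, 11^2≡25, 11^3≡19, 11^4≡17, 11^5≡27, 11^6≡9, 11^7≡3, 11^8≡1. Already 11^8≡1, so the order is 8 < 9. No, the actual order is 8.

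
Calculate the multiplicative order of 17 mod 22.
Powers of 17 mod 22: 17^1≡17, 17^2≡3, 17^3≡7, 17^4≡9, 17^5≡21, 17^6≡5, 17^7≡19, 17^8≡15, 17^9≡13, 17^10≡1. So the order of 17 is 10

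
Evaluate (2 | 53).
(2/53) = 2^{26} mod 53 = -1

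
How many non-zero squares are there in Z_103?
Exactly half the non-zero residues mod a prime are QRs: (103-1)/2 = 51.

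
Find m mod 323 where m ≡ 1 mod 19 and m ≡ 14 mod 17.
M = 19 × 17 = 323. M₁ = 17, y₁ ≡ 9 mod 19. M₂ = 19, y₂ ≡ 9 mod 17. m = 1×17×9 + 14×19×9 ≡ 286 mod 323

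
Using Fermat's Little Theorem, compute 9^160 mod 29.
By Fermat: 9^{28} ≡ 1 mod 29. 160 = 5×28 + 20. So 9^{160} ≡ 9^{20} ≡ 16 mod 29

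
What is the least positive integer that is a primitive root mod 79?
g = 3. Powers: [3, 9, 27, 2, 6, 18, ...] generates all 78 non-zero residues.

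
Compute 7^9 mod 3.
Using Fermat: 7^{2} ≡ 1 mod 3. 9 ≡ 1 mod 2. So 7^{9} ≡ 7^{1} ≡ 1 mod 3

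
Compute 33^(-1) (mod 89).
Since 89 is prime, by Fermat 33^(-1) ≡ 33^{87} ≡ 27 (mod 89). Verify: 33 × 27 = 891 ≡ 1 (mod 89)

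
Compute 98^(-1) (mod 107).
Since 107 is prime, by Fermat 98^(-1) ≡ 98^{105} ≡ 95 (mod 107). Verify: 98 × 95 = 9310 ≡ 1 (mod 107)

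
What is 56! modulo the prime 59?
(58)! = (56)! × (57) × (58) ≡ -1 (mod 59). So (56)! ≡ -1 × [(58)(57)]^(-1) ≡ 29 (mod 59)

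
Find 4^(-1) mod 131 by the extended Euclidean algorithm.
Extended GCD: 4(33) + 131(-1) = 1. So 4^(-1) ≡ 33 mod 131. Verify: 4 × 33 = 132 ≡ 1 mod 131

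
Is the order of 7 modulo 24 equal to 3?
Powers of 7 mod 24: 7^1≡7, 7^2≡1. Already 7^2≡1, so the order is 2 < 3. No, the actual order is 2.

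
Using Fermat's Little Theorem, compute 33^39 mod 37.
By Fermat: 33^{36} ≡ 1 mod 37. So 33^{39} = 33^{36} · 33^{3} ≡ 33^{3} ≡ 10 mod 37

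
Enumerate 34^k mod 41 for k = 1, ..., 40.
34^1, 34^2, ..., 34^{40} mod 41: [34, 8, 26, 23, 3, 20, 24, 37, 28, 9, 19, 31, 29, 2, 27, 16, 11, 5, 6, 40, 7, 33, 15, 18, 38, 21, 17, 4, 13, 32, 22, 10, 12, 39, 14, 25, 30, 36, 35, 1]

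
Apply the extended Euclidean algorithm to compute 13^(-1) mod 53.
Extended GCD: 13(-4) + 53(1) = 1. So 13^(-1) ≡ -4 ≡ 49 (mod 53). Verify: 13 × 49 = 637 ≡ 1 (mod 53)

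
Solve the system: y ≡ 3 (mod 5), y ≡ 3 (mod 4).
M = 5 × 4 = 20. M₁ = 4, y₁ ≡ 4 (mod 5). M₂ = 5, y₂ ≡ 1 (mod 4). y = 3×4×4 + 3×5×1 ≡ 3 (mod 20)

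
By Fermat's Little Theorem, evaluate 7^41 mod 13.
By Fermat: 7^{12} ≡ 1 mod 13. 41 = 3×12 + 5. So 7^{41} ≡ 7^{5} ≡ 11 mod 13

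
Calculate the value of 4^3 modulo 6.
4^{3} = 64 ≡ 4 (mod 6)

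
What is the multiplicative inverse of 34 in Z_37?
Since 37 is prime, by Fermat 34^(-1) ≡ 34^{35} ≡ 12 mod 37. Verify: 34 × 12 = 408 ≡ 1 mod 37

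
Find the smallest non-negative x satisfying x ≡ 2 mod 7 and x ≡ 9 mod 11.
M = 7 × 11 = 77. M₁ = 11, y₁ ≡ 2 mod 7. M₂ = 7, y₂ ≡ 8 mod 11. x = 2×11×2 + 9×7×8 ≡ 9 mod 77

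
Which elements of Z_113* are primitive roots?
There are φ(112) = 48 primitive roots mod 113: {3, 5, 6, 10, 12, 17, 19, 20, 21, 23, 24, 27, 29, 33, 34, 37, 38, 39, 43, 45, 46, 47, 54, 55, 58, 59, 66, 67, 68, 70, 74, 75, 76, 79, 80, 84, 86, 89, 90, 92, 93, 94, 96, 101, 103, 107, 108, 110}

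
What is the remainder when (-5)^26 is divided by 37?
By repeated squaring (mod 37): (-5)^{1}≡32, (-5)^{2}≡25, (-5)^{4}≡33, (-5)^{8}≡16, (-5)^{16}≡34. Then (-5)^{26} = (-5)^{16+8+2} ≡ 34 × 16 × 25 ≡ 21 (mod 37)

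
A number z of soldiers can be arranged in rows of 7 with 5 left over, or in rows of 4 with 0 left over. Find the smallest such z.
M = 7 × 4 = 28. M₁ = 4, y₁ ≡ 2 mod 7. M₂ = 7, y₂ ≡ 3 mod 4. z = 5×4×2 + 0×7×3 ≡ 12 mod 28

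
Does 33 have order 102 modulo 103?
33^{51} ≡ 1 mod 103 and 51 < 102, so ord_103(33) = 51 ≠ 102 and 33 is not a primitive root.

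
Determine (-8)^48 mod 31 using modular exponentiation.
Using Fermat: (-8)^{30} ≡ 1 (mod 31). 48 ≡ 18 (mod 30). So (-8)^{48} ≡ (-8)^{18} ≡ 16 (mod 31)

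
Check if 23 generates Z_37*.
23^{12} ≡ 1 (mod 37) and 12 < 36, so ord_37(23) = 12 ≠ 36 and 23 is not a primitive root.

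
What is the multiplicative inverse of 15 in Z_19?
Since 19 is prime, by Fermat 15^(-1) ≡ 15^{17} ≡ 14 (mod 19). Verify: 15 × 14 = 210 ≡ 1 (mod 19)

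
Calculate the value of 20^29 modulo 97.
By repeated squaring (mod 97): 20^{1}≡20, 20^{2}≡12, 20^{4}≡47, 20^{8}≡75, 20^{16}≡96. Then 20^{29} = 20^{16+8+4+1} ≡ 96 × 75 × 47 × 20 ≡ 19 (mod 97)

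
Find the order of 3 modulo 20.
Powers of 3 mod 20: 3^1≡3, 3^2≡9, 3^3≡7, 3^4≡1. So the order of 3 is 4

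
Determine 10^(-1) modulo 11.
Since 11 is prime, by Fermat 10^(-1) ≡ 10^{9} ≡ 10 (mod 11). Verify: 10 × 10 = 100 ≡ 1 (mod 11)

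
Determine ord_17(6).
Powers of 6 mod 17: 6^1≡6, 6^2≡2, 6^3≡12, 6^4≡4, 6^5≡7, 6^6≡8, 6^7≡14, 6^8≡16, 6^9≡11, 6^10≡15, 6^11≡5, 6^12≡13, 6^13≡10, 6^14≡9, 6^15≡3, 6^16≡1. So the order of 6 is 16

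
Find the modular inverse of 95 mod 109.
Since 109 is prime, by Fermat 95^(-1) ≡ 95^{107} ≡ 70 (mod 109). Verify: 95 × 70 = 6650 ≡ 1 (mod 109)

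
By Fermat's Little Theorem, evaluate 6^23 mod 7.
By Fermat: 6^{6} ≡ 1 mod 7. 23 = 3×6 + 5. So 6^{23} ≡ 6^{5} ≡ 6 mod 7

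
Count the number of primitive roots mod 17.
A prime p has φ(p-1) primitive roots; here φ(16) = 8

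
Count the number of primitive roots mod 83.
A prime p has φ(p-1) primitive roots; here φ(82) = 40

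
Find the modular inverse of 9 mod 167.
Since 167 is prime, by Fermat 9^(-1) ≡ 9^{165} ≡ 130 (mod 167). Verify: 9 × 130 = 1170 ≡ 1 (mod 167)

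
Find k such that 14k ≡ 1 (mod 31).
Since 31 is prime, by Fermat 14^(-1) ≡ 14^{29} ≡ 20 (mod 31). Verify: 14 × 20 = 280 ≡ 1 (mod 31)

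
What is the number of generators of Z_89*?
A prime p has φ(p-1) primitive roots; here φ(88) = 40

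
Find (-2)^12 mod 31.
By repeated squaring mod 31: (-2)^{1}≡29, (-2)^{2}≡4, (-2)^{4}≡16, (-2)^{8}≡8. Then (-2)^{12} = (-2)^{8+4} ≡ 8 × 16 ≡ 4 mod 31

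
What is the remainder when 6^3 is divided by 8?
6^{3} = 216 ≡ 0 (mod 8)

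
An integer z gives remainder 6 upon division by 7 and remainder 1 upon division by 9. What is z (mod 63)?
M = 7 × 9 = 63. M₁ = 9, y₁ ≡ 4 (mod 7). M₂ = 7, y₂ ≡ 4 (mod 9). z = 6×9×4 + 1×7×4 ≡ 55 (mod 63)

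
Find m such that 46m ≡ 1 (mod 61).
Since 61 is prime, by Fermat 46^(-1) ≡ 46^{59} ≡ 4 (mod 61). Verify: 46 × 4 = 184 ≡ 1 (mod 61)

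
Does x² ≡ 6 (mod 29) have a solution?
By Euler's criterion: 6^{14} ≡ 1 (mod 29). Since this equals 1, 6 is a QR.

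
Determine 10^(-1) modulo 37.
Since 37 is prime, by Fermat 10^(-1) ≡ 10^{35} ≡ 26 (mod 37). Verify: 10 × 26 = 260 ≡ 1 (mod 37)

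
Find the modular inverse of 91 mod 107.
Since 107 is prime, by Fermat 91^(-1) ≡ 91^{105} ≡ 20 (mod 107). Verify: 91 × 20 = 1820 ≡ 1 (mod 107)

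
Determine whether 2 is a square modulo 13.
By Euler's criterion: 2^{6} ≡ 12 mod 13. Since this equals -1 (≡ 12), 2 is not a QR.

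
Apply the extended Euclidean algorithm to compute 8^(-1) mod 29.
Extended GCD: 8(11) + 29(-3) = 1. So 8^(-1) ≡ 11 (mod 29). Verify: 8 × 11 = 88 ≡ 1 (mod 29)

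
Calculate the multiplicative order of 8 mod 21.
Powers of 8 mod 21: 8^1≡8, 8^2≡1. ord_21(8) = 2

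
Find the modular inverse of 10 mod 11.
Since 11 is prime, by Fermat 10^(-1) ≡ 10^{9} ≡ 10 (mod 11). Verify: 10 × 10 = 100 ≡ 1 (mod 11)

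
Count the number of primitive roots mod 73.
A prime p has φ(p-1) primitive roots; here φ(72) = 24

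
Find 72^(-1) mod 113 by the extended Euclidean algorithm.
Extended GCD: 72(11) + 113(-7) = 1. So 72^(-1) ≡ 11 mod 113. Verify: 72 × 11 = 792 ≡ 1 mod 113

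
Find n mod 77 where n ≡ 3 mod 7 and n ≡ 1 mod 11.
M = 7 × 11 = 77. M₁ = 11, y₁ ≡ 2 mod 7. M₂ = 7, y₂ ≡ 8 mod 11. n = 3×11×2 + 1×7×8 ≡ 45 mod 77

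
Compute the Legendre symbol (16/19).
(16/19) = 16^{9} mod 19 = 1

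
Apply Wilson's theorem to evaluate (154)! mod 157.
(156)! = (154)! × (155) × (156) ≡ -1 mod 157. So (154)! ≡ -1 × [(156)(155)]^(-1) ≡ 78 mod 157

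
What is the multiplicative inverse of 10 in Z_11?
Since 11 is prime, by Fermat 10^(-1) ≡ 10^{9} ≡ 10 (mod 11). Verify: 10 × 10 = 100 ≡ 1 (mod 11)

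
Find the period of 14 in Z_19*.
Powers of 14 mod 19: 14^1≡14, 14^2≡6, 14^3≡8, 14^4≡17, 14^5≡10, 14^6≡7, 14^7≡3, 14^8≡4, 14^9≡18, 14^10≡5, 14^11≡13, 14^12≡11, 14^13≡2, 14^14≡9, 14^15≡12, 14^16≡16, 14^17≡15, 14^18≡1. So the order of 14 is 18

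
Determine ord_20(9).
Powers of 9 mod 20: 9^1≡9, 9^2≡1. Order = 2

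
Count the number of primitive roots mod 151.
Number of primitive roots mod 151 = φ(p-1) = φ(150) = 40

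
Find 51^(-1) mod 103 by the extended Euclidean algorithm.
Extended GCD: 51(-2) + 103(1) = 1. So 51^(-1) ≡ -2 ≡ 101 mod 103. Verify: 51 × 101 = 5151 ≡ 1 mod 103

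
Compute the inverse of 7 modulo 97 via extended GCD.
Extended GCD: 7(14) + 97(-1) = 1. So 7^(-1) ≡ 14 mod 97. Verify: 7 × 14 = 98 ≡ 1 mod 97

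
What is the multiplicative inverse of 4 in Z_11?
Since 11 is prime, by Fermat 4^(-1) ≡ 4^{9} ≡ 3 (mod 11). Verify: 4 × 3 = 12 ≡ 1 (mod 11)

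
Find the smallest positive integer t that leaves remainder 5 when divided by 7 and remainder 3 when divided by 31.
M = 7 × 31 = 217. M₁ = 31, y₁ ≡ 5 (mod 7). M₂ = 7, y₂ ≡ 9 (mod 31). t = 5×31×5 + 3×7×9 ≡ 96 (mod 217)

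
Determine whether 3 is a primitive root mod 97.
3^{48} ≡ 1 mod 97 and 48 < 96, so ord_97(3) = 48 ≠ 96 and 3 is not a primitive root.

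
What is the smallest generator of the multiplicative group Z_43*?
g = 3. For each prime q|42: 3^{21}≡42, 3^{14}≡36, 3^{6}≡41, none ≡ 1, so ord_43(3) = 42 and 3 is a primitive root.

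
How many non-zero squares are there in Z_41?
Exactly half the non-zero residues mod a prime are QRs: (41-1)/2 = 20.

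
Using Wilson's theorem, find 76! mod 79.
(78)! = (76)! × (77) × (78) ≡ -1 mod 79. So (76)! ≡ -1 × [(78)(77)]^(-1) ≡ 39 mod 79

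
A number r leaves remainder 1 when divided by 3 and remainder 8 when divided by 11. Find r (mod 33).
M = 3 × 11 = 33. M₁ = 11, y₁ ≡ 2 (mod 3). M₂ = 3, y₂ ≡ 4 (mod 11). r = 1×11×2 + 8×3×4 ≡ 19 (mod 33)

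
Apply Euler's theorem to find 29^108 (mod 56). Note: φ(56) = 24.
By Euler: 29^{24} ≡ 1 (mod 56) since gcd(29, 56) = 1. 108 = 4×24 + 12. So 29^{108} ≡ 29^{12} ≡ 1 (mod 56)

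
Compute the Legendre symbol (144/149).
(144/149) = 144^{74} mod 149 = 1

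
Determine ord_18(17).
Powers of 17 mod 18: 17^1≡17, 17^2≡1. So the order of 17 is 2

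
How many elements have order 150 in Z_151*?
A prime p has φ(p-1) primitive roots; here φ(150) = 40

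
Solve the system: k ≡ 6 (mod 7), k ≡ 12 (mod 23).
M = 7 × 23 = 161. M₁ = 23, y₁ ≡ 4 (mod 7). M₂ = 7, y₂ ≡ 10 (mod 23). k = 6×23×4 + 12×7×10 ≡ 104 (mod 161)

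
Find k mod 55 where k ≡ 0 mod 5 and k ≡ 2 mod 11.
M = 5 × 11 = 55. M₁ = 11, y₁ ≡ 1 mod 5. M₂ = 5, y₂ ≡ 9 mod 11. k = 0×11×1 + 2×5×9 ≡ 35 mod 55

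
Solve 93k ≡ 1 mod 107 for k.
Since 107 is prime, by Fermat 93^(-1) ≡ 93^{105} ≡ 84 mod 107. Verify: 93 × 84 = 7812 ≡ 1 mod 107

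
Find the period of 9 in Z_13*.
Powers of 9 mod 13: 9^1≡9, 9^2≡3, 9^3≡1. ord_13(9) = 3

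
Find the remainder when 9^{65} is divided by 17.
By Fermat: 9^{16} ≡ 1 (mod 17). 65 = 4×16 + 1. So 9^{65} ≡ 9^{1} ≡ 9 (mod 17)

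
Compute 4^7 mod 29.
By repeated squaring (mod 29): 4^{1}≡4, 4^{2}≡16, 4^{4}≡24. Then 4^{7} = 4^{4+2+1} ≡ 24 × 16 × 4 ≡ 28 (mod 29)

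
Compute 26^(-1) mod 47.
Since 47 is prime, by Fermat 26^(-1) ≡ 26^{45} ≡ 38 mod 47. Verify: 26 × 38 = 988 ≡ 1 mod 47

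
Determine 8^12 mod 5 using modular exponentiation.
Using Fermat: 8^{4} ≡ 1 mod 5. 12 ≡ 0 mod 4. So 8^{12} ≡ 8^{0} ≡ 1 mod 5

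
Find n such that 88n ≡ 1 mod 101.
Since 101 is prime, by Fermat 88^(-1) ≡ 88^{99} ≡ 31 mod 101. Verify: 88 × 31 = 2728 ≡ 1 mod 101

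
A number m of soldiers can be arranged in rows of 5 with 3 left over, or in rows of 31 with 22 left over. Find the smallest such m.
M = 5 × 31 = 155. M₁ = 31, y₁ ≡ 1 (mod 5). M₂ = 5, y₂ ≡ 25 (mod 31). m = 3×31×1 + 22×5×25 ≡ 53 (mod 155)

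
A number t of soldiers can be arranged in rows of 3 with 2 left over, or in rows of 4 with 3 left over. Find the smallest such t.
M = 3 × 4 = 12. M₁ = 4, y₁ ≡ 1 mod 3. M₂ = 3, y₂ ≡ 3 mod 4. t = 2×4×1 + 3×3×3 ≡ 11 mod 12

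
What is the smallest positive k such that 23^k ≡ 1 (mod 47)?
Powers of 23 mod 47: 23^1≡23, 23^2≡12, 23^3≡41, 23^4≡3, 23^5≡22, 23^6≡36, 23^7≡29, 23^8≡9, 23^9≡19, 23^10≡14, 23^11≡40, 23^12≡27, 23^13≡10, 23^14≡42, 23^15≡26, 23^16≡34, 23^17≡30, 23^18≡32, 23^19≡31, 23^20≡8, 23^21≡43, 23^22≡2, 23^23≡46, 23^24≡24, 23^25≡35, 23^26≡6, 23^27≡44, 23^28≡25, 23^29≡11, 23^30≡18, 23^31≡38, 23^32≡28, 23^33≡33, 23^34≡7, 23^35≡20, 23^36≡37, 23^37≡5, 23^38≡21, 23^39≡13, 23^40≡17, 23^41≡15, 23^42≡16, 23^43≡39, 23^44≡4, 23^45≡45, 23^46≡1. ord_47(23) = 46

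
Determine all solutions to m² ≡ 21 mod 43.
The square roots of 21 mod 43 are 35 and 8. Verify: 35² = 1225 ≡ 21 mod 43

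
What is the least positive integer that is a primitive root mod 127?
g = 3. For each prime q|126: 3^{63}≡126, 3^{42}≡107, 3^{18}≡4, none ≡ 1, so ord_127(3) = 126 and 3 is a primitive root.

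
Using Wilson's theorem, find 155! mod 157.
(156)! = (155)! × (156) ≡ -1 mod 157. So (155)! ≡ -1 × (156)^(-1) ≡ (-1)×(-1) = 1 mod 157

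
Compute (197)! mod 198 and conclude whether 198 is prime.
(197)! mod 198 = 0. Since 0 ≢ -1 mod 198, 198 is not prime.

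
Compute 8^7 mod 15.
By repeated squaring (mod 15): 8^{1}≡8, 8^{2}≡4, 8^{4}≡1. Then 8^{7} = 8^{4+2+1} ≡ 1 × 4 × 8 ≡ 2 (mod 15)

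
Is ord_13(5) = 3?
Powers of 5 mod 13: 5^1≡5, 5^2≡12, 5^3≡8, 5^4≡1. 5^3≡8≢1, so ord ≠ 3. No, the actual order is 4.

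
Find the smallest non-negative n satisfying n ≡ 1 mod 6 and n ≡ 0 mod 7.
M = 6 × 7 = 42. M₁ = 7, y₁ ≡ 1 mod 6. M₂ = 6, y₂ ≡ 6 mod 7. n = 1×7×1 + 0×6×6 ≡ 7 mod 42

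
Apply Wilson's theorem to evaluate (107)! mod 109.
(108)! = (107)! × (108) ≡ -1 mod 109. So (107)! ≡ -1 × (108)^(-1) ≡ (-1)×(-1) = 1 mod 109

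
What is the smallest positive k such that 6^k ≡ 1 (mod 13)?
Powers of 6 mod 13: 6^1≡6, 6^2≡10, 6^3≡8, 6^4≡9, 6^5≡2, 6^6≡12, 6^7≡7, 6^8≡3, 6^9≡5, 6^10≡4, 6^11≡11, 6^12≡1. ord_13(6) = 12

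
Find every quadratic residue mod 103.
Quadratic residues modulo 103: {1, 2, 4, 7, 8, 9, 13, 14, 15, 16, 17, 18, 19, 23, 25, 26, 28, 29, 30, 32, 33, 34, 36, 38, 41, 46, 49, 50, 52, 55, 56, 58, 59, 60, 61, 63, 64, 66, 68, 72, 76, 79, 81, 82, 83, 91, 92, 93, 97, 98, 100}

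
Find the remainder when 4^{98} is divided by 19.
By Fermat: 4^{18} ≡ 1 (mod 19). 98 = 5×18 + 8. So 4^{98} ≡ 4^{8} ≡ 5 (mod 19)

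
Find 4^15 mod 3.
Using Fermat: 4^{2} ≡ 1 mod 3. 15 ≡ 1 mod 2. So 4^{15} ≡ 4^{1} ≡ 1 mod 3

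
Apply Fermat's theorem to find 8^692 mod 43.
By Fermat: 8^{42} ≡ 1 mod 43. 692 ≡ 20 mod 42. So 8^{692} ≡ 8^{20} ≡ 16 mod 43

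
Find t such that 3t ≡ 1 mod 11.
Since 11 is prime, by Fermat 3^(-1) ≡ 3^{9} ≡ 4 mod 11. Verify: 3 × 4 = 12 ≡ 1 mod 11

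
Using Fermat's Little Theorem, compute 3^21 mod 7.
By Fermat: 3^{6} ≡ 1 (mod 7). 21 = 3×6 + 3. So 3^{21} ≡ 3^{3} ≡ 6 (mod 7)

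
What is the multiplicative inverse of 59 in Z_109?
Since 109 is prime, by Fermat 59^(-1) ≡ 59^{107} ≡ 85 mod 109. Verify: 59 × 85 = 5015 ≡ 1 mod 109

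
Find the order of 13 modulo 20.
Powers of 13 mod 20: 13^1≡13, 13^2≡9, 13^3≡17, 13^4≡1. So the order of 13 is 4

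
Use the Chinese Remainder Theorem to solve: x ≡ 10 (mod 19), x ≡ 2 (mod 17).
M = 19 × 17 = 323. M₁ = 17, y₁ ≡ 9 (mod 19). M₂ = 19, y₂ ≡ 9 (mod 17). x = 10×17×9 + 2×19×9 ≡ 257 (mod 323)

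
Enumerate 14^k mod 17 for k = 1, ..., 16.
14^1, 14^2, ..., 14^{16} mod 17: [14, 9, 7, 13, 12, 15, 6, 16, 3, 8, 10, 4, 5, 2, 11, 1]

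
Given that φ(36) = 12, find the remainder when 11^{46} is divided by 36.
By Euler: 11^{12} ≡ 1 mod 36 since gcd(11, 36) = 1. 46 = 3×12 + 10. So 11^{46} ≡ 11^{10} ≡ 25 mod 36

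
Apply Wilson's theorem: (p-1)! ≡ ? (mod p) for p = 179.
By Wilson's theorem, (178)! ≡ -1 ≡ 178 (mod 179)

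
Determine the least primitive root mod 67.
g = 2. Powers: [2, 4, 8, 16, 32, 64, 61, 55, 43, ...] generates all 66 non-zero residues.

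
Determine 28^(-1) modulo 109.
Since 109 is prime, by Fermat 28^(-1) ≡ 28^{107} ≡ 74 (mod 109). Verify: 28 × 74 = 2072 ≡ 1 (mod 109)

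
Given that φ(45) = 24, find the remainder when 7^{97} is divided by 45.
By Euler: 7^{24} ≡ 1 mod 45 since gcd(7, 45) = 1. 97 = 4×24 + 1. So 7^{97} ≡ 7^{1} ≡ 7 mod 45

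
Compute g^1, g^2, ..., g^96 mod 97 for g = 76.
76^1, 76^2, ..., 76^{96} mod 97: [76, 53, 51, 93, 84, 79, 87, 16, 52, 72, 40, 33, 83, 3, 34, 62, 56, 85, 58, 43, 67, 48, 59, 22, 23, 2, 55, 9, 5, 89, 71, 61, 77, 32, 7, 47, 80, 66, 69, 6, 68, 27, 15, 73, 19, 86, 37, 96, 21, 44, 46, 4, 13, 18, 10, 81, 45, 25, 57, 64, 14, 94, 63, 35, 41, 12, 39, 54, 30, 49, 38, 75, 74, 95, 42, 88, 92, 8, 26, 36, 20, 65, 90, 50, 17, 31, 28, 91, 29, 70, 82, 24, 78, 11, 60, 1]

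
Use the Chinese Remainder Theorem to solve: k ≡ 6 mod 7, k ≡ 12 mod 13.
M = 7 × 13 = 91. M₁ = 13, y₁ ≡ 6 mod 7. M₂ = 7, y₂ ≡ 2 mod 13. k = 6×13×6 + 12×7×2 ≡ 90 mod 91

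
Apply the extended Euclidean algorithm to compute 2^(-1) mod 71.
Extended GCD: 2(-35) + 71(1) = 1. So 2^(-1) ≡ -35 ≡ 36 (mod 71). Verify: 2 × 36 = 72 ≡ 1 (mod 71)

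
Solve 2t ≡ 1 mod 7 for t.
Since 7 is prime, by Fermat 2^(-1) ≡ 2^{5} ≡ 4 mod 7. Verify: 2 × 4 = 8 ≡ 1 mod 7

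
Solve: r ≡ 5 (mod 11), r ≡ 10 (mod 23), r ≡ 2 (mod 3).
M = 11 × 23 × 3 = 759. M₁ = 69, y₁ ≡ 4 (mod 11). M₂ = 33, y₂ ≡ 7 (mod 23). M₃ = 253, y₃ ≡ 1 (mod 3). r = 5×69×4 + 10×33×7 + 2×253×1 ≡ 401 (mod 759)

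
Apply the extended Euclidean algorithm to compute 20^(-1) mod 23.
Extended GCD: 20(-8) + 23(7) = 1. So 20^(-1) ≡ -8 ≡ 15 mod 23. Verify: 20 × 15 = 300 ≡ 1 mod 23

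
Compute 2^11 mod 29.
By repeated squaring (mod 29): 2^{1}≡2, 2^{2}≡4, 2^{4}≡16, 2^{8}≡24. Then 2^{11} = 2^{8+2+1} ≡ 24 × 4 × 2 ≡ 18 (mod 29)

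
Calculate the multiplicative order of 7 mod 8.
Powers of 7 mod 8: 7^1≡7, 7^2≡1. ord_8(7) = 2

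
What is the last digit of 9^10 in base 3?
By repeated squaring mod 3: 9^{1}≡0, 9^{2}≡0, 9^{4}≡0, 9^{8}≡0. Then 9^{10} = 9^{8+2} ≡ 0 × 0 ≡ 0 mod 3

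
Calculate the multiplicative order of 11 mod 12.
Powers of 11 mod 12: 11^1≡11, 11^2≡1. ord_12(11) = 2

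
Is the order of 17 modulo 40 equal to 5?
Powers of 17 mod 40: 17^1≡17, 17^2≡9, 17^3≡33, 17^4≡1. Already 17^4≡1, so the order is 4 < 5. No, the actual order is 4.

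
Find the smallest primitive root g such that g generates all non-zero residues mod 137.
g = 3. For each prime q|136: 3^{68}≡136, 3^{8}≡122, none ≡ 1, so ord_137(3) = 136 and 3 is a primitive root.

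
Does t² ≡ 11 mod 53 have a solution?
By Euler's criterion: 11^{26} ≡ 1 mod 53. Since this equals 1, 11 is a QR.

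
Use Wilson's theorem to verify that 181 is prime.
(180)! mod 181 = 180. Since this equals -1 (mod 181), Wilson confirms 181 is prime.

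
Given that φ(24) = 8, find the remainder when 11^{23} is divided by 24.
By Euler: 11^{8} ≡ 1 mod 24 since gcd(11, 24) = 1. 23 = 2×8 + 7. So 11^{23} ≡ 11^{7} ≡ 11 mod 24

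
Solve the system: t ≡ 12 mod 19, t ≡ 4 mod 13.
M = 19 × 13 = 247. M₁ = 13, y₁ ≡ 3 mod 19. M₂ = 19, y₂ ≡ 11 mod 13. t = 12×13×3 + 4×19×11 ≡ 69 mod 247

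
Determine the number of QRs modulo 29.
For prime 29, there are (p-1)/2 = (29-1)/2 = 14 quadratic residues (excluding 0).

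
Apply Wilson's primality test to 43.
(42)! mod 43 = 42. Since 42 ≡ -1 (mod 43), 43 is prime.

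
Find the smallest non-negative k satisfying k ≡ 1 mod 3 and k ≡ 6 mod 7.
M = 3 × 7 = 21. M₁ = 7, y₁ ≡ 1 mod 3. M₂ = 3, y₂ ≡ 5 mod 7. k = 1×7×1 + 6×3×5 ≡ 13 mod 21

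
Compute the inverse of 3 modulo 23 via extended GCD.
Extended GCD: 3(8) + 23(-1) = 1. So 3^(-1) ≡ 8 (mod 23). Verify: 3 × 8 = 24 ≡ 1 (mod 23)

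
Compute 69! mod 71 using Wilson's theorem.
(70)! = (69)! × (70) ≡ -1 mod 71. So (69)! ≡ -1 × (70)^(-1) ≡ (-1)×(-1) = 1 mod 71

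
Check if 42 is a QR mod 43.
By Euler's criterion: 42^{21} ≡ 42 mod 43. Since this equals -1 (≡ 42), 42 is not a QR.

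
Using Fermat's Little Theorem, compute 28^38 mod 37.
By Fermat: 28^{36} ≡ 1 (mod 37). So 28^{38} = 28^{36} · 28^{2} ≡ 28^{2} ≡ 7 (mod 37)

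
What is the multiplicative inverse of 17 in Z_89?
Since 89 is prime, by Fermat 17^(-1) ≡ 17^{87} ≡ 21 mod 89. Verify: 17 × 21 = 357 ≡ 1 mod 89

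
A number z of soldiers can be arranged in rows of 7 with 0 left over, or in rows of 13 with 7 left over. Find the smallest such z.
M = 7 × 13 = 91. M₁ = 13, y₁ ≡ 6 mod 7. M₂ = 7, y₂ ≡ 2 mod 13. z = 0×13×6 + 7×7×2 ≡ 7 mod 91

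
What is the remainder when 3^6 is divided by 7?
Using Fermat: 3^{6} ≡ 1 (mod 7). 6 ≡ 0 (mod 6). So 3^{6} ≡ 3^{0} ≡ 1 (mod 7)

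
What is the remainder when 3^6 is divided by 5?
Using Fermat: 3^{4} ≡ 1 (mod 5). 6 ≡ 2 (mod 4). So 3^{6} ≡ 3^{2} ≡ 4 (mod 5)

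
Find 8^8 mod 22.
By repeated squaring mod 22: 8^{1}≡8, 8^{2}≡20, 8^{4}≡4, 8^{8}≡16. So 8^{8} ≡ 16 mod 22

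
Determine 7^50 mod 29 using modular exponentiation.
Using Fermat: 7^{28} ≡ 1 mod 29. 50 ≡ 22 mod 28. So 7^{50} ≡ 7^{22} ≡ 7 mod 29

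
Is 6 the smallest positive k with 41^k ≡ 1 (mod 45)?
Powers of 41 mod 45: 41^1≡41, 41^2≡16, 41^3≡26, 41^4≡31, 41^5≡11, 41^6≡1. First k with 41^k≡1 is k=6. Yes, ord_45(41) = 6.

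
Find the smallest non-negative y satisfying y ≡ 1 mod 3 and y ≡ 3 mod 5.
M = 3 × 5 = 15. M₁ = 5, y₁ ≡ 2 mod 3. M₂ = 3, y₂ ≡ 2 mod 5. y = 1×5×2 + 3×3×2 ≡ 13 mod 15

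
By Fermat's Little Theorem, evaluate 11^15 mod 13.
By Fermat: 11^{12} ≡ 1 (mod 13). So 11^{15} = 11^{12} · 11^{3} ≡ 11^{3} ≡ 5 (mod 13)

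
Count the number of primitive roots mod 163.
Number of primitive roots mod 163 = φ(p-1) = φ(162) = 54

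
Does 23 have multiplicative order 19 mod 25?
Powers of 23 mod 25: 23^1≡23, 23^2≡4, 23^3≡17, 23^4≡16, 23^5≡18, 23^6≡14, 23^7≡22, 23^8≡6, 23^9≡13, 23^10≡24, 23^11≡2, 23^12≡21, 23^13≡8, 23^14≡9, 23^15≡7, 23^16≡11, 23^17≡3, 23^18≡19, 23^19≡12, 23^20≡1. 23^19≡12≢1, so ord ≠ 19. No, the actual order is 20.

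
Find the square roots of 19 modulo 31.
The square roots of 19 mod 31 are 9 and 22. Verify: 9² = 81 ≡ 19 (mod 31)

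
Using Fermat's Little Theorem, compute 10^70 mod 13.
By Fermat: 10^{12} ≡ 1 (mod 13). 70 = 5×12 + 10. So 10^{70} ≡ 10^{10} ≡ 3 (mod 13)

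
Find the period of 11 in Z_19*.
Powers of 11 mod 19: 11^1≡11, 11^2≡7, 11^3≡1. So the order of 11 is 3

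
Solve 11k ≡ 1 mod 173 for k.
Since 173 is prime, by Fermat 11^(-1) ≡ 11^{171} ≡ 63 mod 173. Verify: 11 × 63 = 693 ≡ 1 mod 173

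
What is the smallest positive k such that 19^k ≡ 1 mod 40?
Powers of 19 mod 40: 19^1≡19, 19^2≡1. So the order of 19 is 2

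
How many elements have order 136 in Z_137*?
Number of primitive roots mod 137 = φ(p-1) = φ(136) = 64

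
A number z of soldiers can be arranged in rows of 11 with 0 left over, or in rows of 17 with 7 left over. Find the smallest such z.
M = 11 × 17 = 187. M₁ = 17, y₁ ≡ 2 (mod 11). M₂ = 11, y₂ ≡ 14 (mod 17). z = 0×17×2 + 7×11×14 ≡ 143 (mod 187)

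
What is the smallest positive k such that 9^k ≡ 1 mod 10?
Powers of 9 mod 10: 9^1≡9, 9^2≡1. Order = 2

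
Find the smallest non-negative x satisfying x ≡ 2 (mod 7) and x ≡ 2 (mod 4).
M = 7 × 4 = 28. M₁ = 4, y₁ ≡ 2 (mod 7). M₂ = 7, y₂ ≡ 3 (mod 4). x = 2×4×2 + 2×7×3 ≡ 2 (mod 28)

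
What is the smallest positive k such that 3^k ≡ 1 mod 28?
Powers of 3 mod 28: 3^1≡3, 3^2≡9, 3^3≡27, 3^4≡25, 3^5≡19, 3^6≡1. Order = 6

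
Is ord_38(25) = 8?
Powers of 25 mod 38: 25^1≡25, 25^2≡17, 25^3≡7, 25^4≡23, 25^5≡5, 25^6≡11, 25^7≡9, 25^8≡35, 25^9≡1. 25^8≡35≢1, so ord ≠ 8. No, the actual order is 9.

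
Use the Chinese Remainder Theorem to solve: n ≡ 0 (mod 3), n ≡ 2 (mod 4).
M = 3 × 4 = 12. M₁ = 4, y₁ ≡ 1 (mod 3). M₂ = 3, y₂ ≡ 3 (mod 4). n = 0×4×1 + 2×3×3 ≡ 6 (mod 12)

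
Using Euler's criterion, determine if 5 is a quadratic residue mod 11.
By Euler's criterion: 5^{5} ≡ 1 (mod 11). Since this equals 1, 5 is a QR.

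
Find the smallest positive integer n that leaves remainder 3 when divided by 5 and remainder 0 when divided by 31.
M = 5 × 31 = 155. M₁ = 31, y₁ ≡ 1 mod 5. M₂ = 5, y₂ ≡ 25 mod 31. n = 3×31×1 + 0×5×25 ≡ 93 mod 155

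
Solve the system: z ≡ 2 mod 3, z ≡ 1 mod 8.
M = 3 × 8 = 24. M₁ = 8, y₁ ≡ 2 mod 3. M₂ = 3, y₂ ≡ 3 mod 8. z = 2×8×2 + 1×3×3 ≡ 17 mod 24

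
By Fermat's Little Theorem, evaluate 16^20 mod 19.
By Fermat: 16^{18} ≡ 1 (mod 19). So 16^{20} = 16^{18} · 16^{2} ≡ 16^{2} ≡ 9 (mod 19)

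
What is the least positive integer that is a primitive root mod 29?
g = 2. Powers: [2, 4, 8, 16, 3, 6, 12, ...] generates all 28 non-zero residues.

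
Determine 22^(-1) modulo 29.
Since 29 is prime, by Fermat 22^(-1) ≡ 22^{27} ≡ 4 (mod 29). Verify: 22 × 4 = 88 ≡ 1 (mod 29)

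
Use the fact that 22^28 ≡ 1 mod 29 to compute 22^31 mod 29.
By Fermat: 22^{28} ≡ 1 mod 29. So 22^{31} = 22^{28} · 22^{3} ≡ 22^{3} ≡ 5 mod 29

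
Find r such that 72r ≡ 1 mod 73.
Since 73 is prime, by Fermat 72^(-1) ≡ 72^{71} ≡ 72 mod 73. Verify: 72 × 72 = 5184 ≡ 1 mod 73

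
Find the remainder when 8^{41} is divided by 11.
By Fermat: 8^{10} ≡ 1 mod 11. 41 = 4×10 + 1. So 8^{41} ≡ 8^{1} ≡ 8 mod 11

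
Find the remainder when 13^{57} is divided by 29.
By Fermat: 13^{28} ≡ 1 mod 29. 57 = 2×28 + 1. So 13^{57} ≡ 13^{1} ≡ 13 mod 29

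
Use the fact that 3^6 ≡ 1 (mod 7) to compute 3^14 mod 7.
By Fermat: 3^{6} ≡ 1 (mod 7). 14 = 2×6 + 2. So 3^{14} ≡ 3^{2} ≡ 2 (mod 7)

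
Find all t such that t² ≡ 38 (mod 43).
The square roots of 38 mod 43 are 9 and 34. Verify: 9² = 81 ≡ 38 (mod 43)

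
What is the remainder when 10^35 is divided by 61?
By repeated squaring (mod 61): 10^{1}≡10, 10^{2}≡39, 10^{4}≡57, 10^{8}≡16, 10^{16}≡12, 10^{32}≡22. Then 10^{35} = 10^{32+2+1} ≡ 22 × 39 × 10 ≡ 40 (mod 61)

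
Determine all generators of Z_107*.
There are φ(106) = 52 primitive roots mod 107: {2, 5, 6, 7, 8, 15, 17, 18, 20, 21, 22, 24, 26, 28, 31, 32, 38, 43, 45, 46, 50, 51, 54, 55, 58, 59, 60, 63, 65, 66, 67, 68, 70, 71, 72, 73, 74, 77, 78, 80, 82, 84, 88, 91, 93, 94, 95, 96, 97, 98, 103, 104}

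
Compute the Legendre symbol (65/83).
(65/83) = 65^{41} mod 83 = 1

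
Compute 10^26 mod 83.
By repeated squaring (mod 83): 10^{1}≡10, 10^{2}≡17, 10^{4}≡40, 10^{8}≡23, 10^{16}≡31. Then 10^{26} = 10^{16+8+2} ≡ 31 × 23 × 17 ≡ 3 (mod 83)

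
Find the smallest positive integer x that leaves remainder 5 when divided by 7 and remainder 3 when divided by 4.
M = 7 × 4 = 28. M₁ = 4, y₁ ≡ 2 mod 7. M₂ = 7, y₂ ≡ 3 mod 4. x = 5×4×2 + 3×7×3 ≡ 19 mod 28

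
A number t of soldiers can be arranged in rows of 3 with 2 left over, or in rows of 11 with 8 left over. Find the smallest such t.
M = 3 × 11 = 33. M₁ = 11, y₁ ≡ 2 mod 3. M₂ = 3, y₂ ≡ 4 mod 11. t = 2×11×2 + 8×3×4 ≡ 8 mod 33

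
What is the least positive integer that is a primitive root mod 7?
g = 3. For each prime q|6: 3^{3}≡6, 3^{2}≡2, none ≡ 1, so ord_7(3) = 6 and 3 is a primitive root.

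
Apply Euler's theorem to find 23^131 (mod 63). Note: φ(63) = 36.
By Euler: 23^{36} ≡ 1 (mod 63) since gcd(23, 63) = 1. 131 = 3×36 + 23. So 23^{131} ≡ 23^{23} ≡ 11 (mod 63)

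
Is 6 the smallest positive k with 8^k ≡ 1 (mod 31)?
Powers of 8 mod 31: 8^1≡8, 8^2≡2, 8^3≡16, 8^4≡4, 8^5≡1. Already 8^5≡1, so the order is 5 < 6. No, the actual order is 5.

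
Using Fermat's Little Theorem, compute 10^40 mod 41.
By Fermat's Little Theorem, 10^{40} ≡ 1 mod 41 since 41 is prime and gcd(10, 41) = 1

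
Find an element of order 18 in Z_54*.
5 has order 18 mod 54 since 5^{18} ≡ 1 mod 54 and no smaller power works.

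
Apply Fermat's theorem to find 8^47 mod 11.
By Fermat: 8^{10} ≡ 1 mod 11. 47 = 4×10 + 7. So 8^{47} ≡ 8^{7} ≡ 2 mod 11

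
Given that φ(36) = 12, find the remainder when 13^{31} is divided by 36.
By Euler: 13^{12} ≡ 1 (mod 36) since gcd(13, 36) = 1. 31 = 2×12 + 7. So 13^{31} ≡ 13^{7} ≡ 13 (mod 36)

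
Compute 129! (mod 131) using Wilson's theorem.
(130)! = (129)! × (130) ≡ -1 (mod 131). So (129)! ≡ -1 × (130)^(-1) ≡ (-1)×(-1) = 1 (mod 131)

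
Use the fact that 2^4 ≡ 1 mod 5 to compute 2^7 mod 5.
By Fermat: 2^{4} ≡ 1 mod 5. So 2^{7} = 2^{4} · 2^{3} ≡ 2^{3} ≡ 3 mod 5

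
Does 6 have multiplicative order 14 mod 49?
Powers of 6 mod 49: 6^1≡6, 6^2≡36, 6^3≡20, 6^4≡22, 6^5≡34, 6^6≡8, 6^7≡48, 6^8≡43, 6^9≡13, 6^10≡29, 6^11≡27, 6^12≡15, 6^13≡41, 6^14≡1. First k with 6^k≡1 is k=14. Yes, ord_49(6) = 14.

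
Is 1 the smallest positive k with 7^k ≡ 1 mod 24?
Powers of 7 mod 24: 7^1≡7, 7^2≡1. 7^1≡7≢1, so ord ≠ 1. No, the actual order is 2.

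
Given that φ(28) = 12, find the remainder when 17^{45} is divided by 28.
By Euler: 17^{12} ≡ 1 mod 28 since gcd(17, 28) = 1. 45 = 3×12 + 9. So 17^{45} ≡ 17^{9} ≡ 13 mod 28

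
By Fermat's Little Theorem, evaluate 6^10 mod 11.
By Fermat's Little Theorem, 6^{10} ≡ 1 mod 11 since 11 is prime and gcd(6, 11) = 1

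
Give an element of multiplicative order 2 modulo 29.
28 has order 2 mod 29 since 28^{2} ≡ 1 mod 29 and no smaller power works.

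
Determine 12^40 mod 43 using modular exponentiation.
By repeated squaring (mod 43): 12^{1}≡12, 12^{2}≡15, 12^{4}≡10, 12^{8}≡14, 12^{16}≡24, 12^{32}≡17. Then 12^{40} = 12^{32+8} ≡ 17 × 14 ≡ 23 (mod 43)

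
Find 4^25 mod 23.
Using Fermat: 4^{22} ≡ 1 mod 23. 25 ≡ 3 mod 22. So 4^{25} ≡ 4^{3} ≡ 18 mod 23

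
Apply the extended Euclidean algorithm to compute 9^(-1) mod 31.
Extended GCD: 9(7) + 31(-2) = 1. So 9^(-1) ≡ 7 (mod 31). Verify: 9 × 7 = 63 ≡ 1 (mod 31)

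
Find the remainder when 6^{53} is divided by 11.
By Fermat: 6^{10} ≡ 1 mod 11. 53 = 5×10 + 3. So 6^{53} ≡ 6^{3} ≡ 7 mod 11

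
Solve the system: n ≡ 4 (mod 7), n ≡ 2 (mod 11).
M = 7 × 11 = 77. M₁ = 11, y₁ ≡ 2 (mod 7). M₂ = 7, y₂ ≡ 8 (mod 11). n = 4×11×2 + 2×7×8 ≡ 46 (mod 77)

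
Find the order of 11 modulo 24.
Powers of 11 mod 24: 11^1≡11, 11^2≡1. ord_24(11) = 2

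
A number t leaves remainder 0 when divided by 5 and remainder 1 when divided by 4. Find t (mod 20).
M = 5 × 4 = 20. M₁ = 4, y₁ ≡ 4 (mod 5). M₂ = 5, y₂ ≡ 1 (mod 4). t = 0×4×4 + 1×5×1 ≡ 5 (mod 20)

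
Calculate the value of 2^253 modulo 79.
Using Fermat: 2^{78} ≡ 1 (mod 79). 253 ≡ 19 (mod 78). So 2^{253} ≡ 2^{19} ≡ 44 (mod 79)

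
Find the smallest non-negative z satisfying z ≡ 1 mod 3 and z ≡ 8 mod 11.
M = 3 × 11 = 33. M₁ = 11, y₁ ≡ 2 mod 3. M₂ = 3, y₂ ≡ 4 mod 11. z = 1×11×2 + 8×3×4 ≡ 19 mod 33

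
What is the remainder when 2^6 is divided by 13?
By repeated squaring mod 13: 2^{1}≡2, 2^{2}≡4, 2^{4}≡3. Then 2^{6} = 2^{4+2} ≡ 3 × 4 ≡ 12 mod 13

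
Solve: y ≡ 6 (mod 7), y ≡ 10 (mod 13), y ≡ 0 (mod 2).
M = 7 × 13 × 2 = 182. M₁ = 26, y₁ ≡ 3 (mod 7). M₂ = 14, y₂ ≡ 1 (mod 13). M₃ = 91, y₃ ≡ 1 (mod 2). y = 6×26×3 + 10×14×1 + 0×91×1 ≡ 62 (mod 182)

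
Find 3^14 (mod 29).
By repeated squaring (mod 29): 3^{1}≡3, 3^{2}≡9, 3^{4}≡23, 3^{8}≡7. Then 3^{14} = 3^{8+4+2} ≡ 7 × 23 × 9 ≡ 28 (mod 29)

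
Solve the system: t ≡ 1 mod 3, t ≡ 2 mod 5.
M = 3 × 5 = 15. M₁ = 5, y₁ ≡ 2 mod 3. M₂ = 3, y₂ ≡ 2 mod 5. t = 1×5×2 + 2×3×2 ≡ 7 mod 15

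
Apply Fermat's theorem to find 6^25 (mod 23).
By Fermat: 6^{22} ≡ 1 (mod 23). So 6^{25} = 6^{22} · 6^{3} ≡ 6^{3} ≡ 9 (mod 23)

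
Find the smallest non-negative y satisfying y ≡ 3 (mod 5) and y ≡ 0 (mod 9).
M = 5 × 9 = 45. M₁ = 9, y₁ ≡ 4 (mod 5). M₂ = 5, y₂ ≡ 2 (mod 9). y = 3×9×4 + 0×5×2 ≡ 18 (mod 45)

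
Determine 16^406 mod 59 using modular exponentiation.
Using Fermat: 16^{58} ≡ 1 mod 59. 406 ≡ 0 mod 58. So 16^{406} ≡ 16^{0} ≡ 1 mod 59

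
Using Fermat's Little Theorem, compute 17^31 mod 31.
By Fermat: 17^{30} ≡ 1 (mod 31). So 17^{31} = 17^{30} · 17^{1} ≡ 17^{1} ≡ 17 (mod 31)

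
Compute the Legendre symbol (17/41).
(17/41) = 17^{20} mod 41 = -1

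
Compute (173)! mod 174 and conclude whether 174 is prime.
(173)! mod 174 = 0. Since 0 ≢ -1 (mod 174), 174 is not prime.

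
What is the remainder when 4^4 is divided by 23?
4^{4} = 256 ≡ 3 mod 23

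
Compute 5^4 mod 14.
5^{4} = 625 ≡ 9 (mod 14)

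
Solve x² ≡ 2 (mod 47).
The square roots of 2 mod 47 are 7 and 40. Verify: 7² = 49 ≡ 2 (mod 47)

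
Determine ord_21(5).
Powers of 5 mod 21: 5^1≡5, 5^2≡4, 5^3≡20, 5^4≡16, 5^5≡17, 5^6≡1. So the order of 5 is 6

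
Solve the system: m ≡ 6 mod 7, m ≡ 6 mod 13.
M = 7 × 13 = 91. M₁ = 13, y₁ ≡ 6 mod 7. M₂ = 7, y₂ ≡ 2 mod 13. m = 6×13×6 + 6×7×2 ≡ 6 mod 91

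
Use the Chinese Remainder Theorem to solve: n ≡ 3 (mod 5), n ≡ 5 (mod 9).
M = 5 × 9 = 45. M₁ = 9, y₁ ≡ 4 (mod 5). M₂ = 5, y₂ ≡ 2 (mod 9). n = 3×9×4 + 5×5×2 ≡ 23 (mod 45)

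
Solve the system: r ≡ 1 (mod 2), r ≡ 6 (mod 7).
M = 2 × 7 = 14. M₁ = 7, y₁ ≡ 1 (mod 2). M₂ = 2, y₂ ≡ 4 (mod 7). r = 1×7×1 + 6×2×4 ≡ 13 (mod 14)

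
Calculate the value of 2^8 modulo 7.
Using Fermat: 2^{6} ≡ 1 mod 7. 8 ≡ 2 mod 6. So 2^{8} ≡ 2^{2} ≡ 4 mod 7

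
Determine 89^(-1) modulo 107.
Since 107 is prime, by Fermat 89^(-1) ≡ 89^{105} ≡ 101 (mod 107). Verify: 89 × 101 = 8989 ≡ 1 (mod 107)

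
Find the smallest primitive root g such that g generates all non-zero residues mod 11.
g = 2. For each prime q|10: 2^{5}≡10, 2^{2}≡4, none ≡ 1, so ord_11(2) = 10 and 2 is a primitive root.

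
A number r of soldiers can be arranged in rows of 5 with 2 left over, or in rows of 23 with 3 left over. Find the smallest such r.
M = 5 × 23 = 115. M₁ = 23, y₁ ≡ 2 (mod 5). M₂ = 5, y₂ ≡ 14 (mod 23). r = 2×23×2 + 3×5×14 ≡ 72 (mod 115)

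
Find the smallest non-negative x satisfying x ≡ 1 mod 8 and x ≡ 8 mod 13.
M = 8 × 13 = 104. M₁ = 13, y₁ ≡ 5 mod 8. M₂ = 8, y₂ ≡ 5 mod 13. x = 1×13×5 + 8×8×5 ≡ 73 mod 104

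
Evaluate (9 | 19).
(9/19) = 9^{9} mod 19 = 1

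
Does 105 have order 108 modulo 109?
105^{9} ≡ 1 (mod 109) and 9 < 108, so ord_109(105) = 9 ≠ 108 and 105 is not a primitive root.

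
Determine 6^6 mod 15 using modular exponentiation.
By repeated squaring (mod 15): 6^{1}≡6, 6^{2}≡6, 6^{4}≡6. Then 6^{6} = 6^{4+2} ≡ 6 × 6 ≡ 6 (mod 15)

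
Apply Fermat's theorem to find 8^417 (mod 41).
By Fermat: 8^{40} ≡ 1 (mod 41). 417 ≡ 17 (mod 40). So 8^{417} ≡ 8^{17} ≡ 39 (mod 41)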